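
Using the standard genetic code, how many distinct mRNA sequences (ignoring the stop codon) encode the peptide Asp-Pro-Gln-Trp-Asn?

Asp: 2 codons.
Pro: 4 codons.
Gln: 2 codons.
Trp: 1 codon.
Asn: 2 codons.
2 × 4 × 2 × 1 × 2 = 32.

32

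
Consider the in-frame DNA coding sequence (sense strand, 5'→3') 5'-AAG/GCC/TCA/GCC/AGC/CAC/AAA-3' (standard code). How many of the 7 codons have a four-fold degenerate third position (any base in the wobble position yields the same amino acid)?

Codon 1 AAG (Lys): third position 2-fold.
Codon 2 GCC (Ala): third position 4-fold.
Codon 3 TCA (Ser): third position 4-fold.
Codon 4 GCC (Ala): third position 4-fold.
Codon 5 AGC (Ser): third position 2-fold.
Codon 6 CAC (His): third position 2-fold.
Codon 7 AAA (Lys): third position 2-fold.
Four-fold degenerate third positions: 3.

3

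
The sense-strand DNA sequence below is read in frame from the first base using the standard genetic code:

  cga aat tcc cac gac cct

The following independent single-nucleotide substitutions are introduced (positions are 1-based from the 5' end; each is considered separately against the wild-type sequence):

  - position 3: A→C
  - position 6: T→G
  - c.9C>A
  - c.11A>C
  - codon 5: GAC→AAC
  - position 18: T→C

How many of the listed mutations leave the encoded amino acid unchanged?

3

Codon 1: CGA (Arg) → CGC (Arg) — synonymous.
Codon 2: AAT (Asn) → AAG (Lys) — missense.
Codon 3: TCC (Ser) → TCA (Ser) — synonymous.
Codon 4: CAC (His) → CCC (Pro) — missense.
Codon 5: GAC (Asp) → AAC (Asn) — missense.
Codon 6: CCT (Pro) → CCC (Pro) — synonymous.
Synonymous: 3 of 6.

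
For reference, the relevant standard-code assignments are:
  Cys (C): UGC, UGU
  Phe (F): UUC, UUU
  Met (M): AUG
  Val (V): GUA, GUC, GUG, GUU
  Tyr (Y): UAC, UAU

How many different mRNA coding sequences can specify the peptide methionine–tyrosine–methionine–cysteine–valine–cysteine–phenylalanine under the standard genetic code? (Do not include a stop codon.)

64

Met: 1 codon.
Tyr: 2 codons.
Met: 1 codon.
Cys: 2 codons.
Val: 4 codons.
Cys: 2 codons.
Phe: 2 codons.
1 × 2 × 1 × 2 × 4 × 2 × 2 = 64.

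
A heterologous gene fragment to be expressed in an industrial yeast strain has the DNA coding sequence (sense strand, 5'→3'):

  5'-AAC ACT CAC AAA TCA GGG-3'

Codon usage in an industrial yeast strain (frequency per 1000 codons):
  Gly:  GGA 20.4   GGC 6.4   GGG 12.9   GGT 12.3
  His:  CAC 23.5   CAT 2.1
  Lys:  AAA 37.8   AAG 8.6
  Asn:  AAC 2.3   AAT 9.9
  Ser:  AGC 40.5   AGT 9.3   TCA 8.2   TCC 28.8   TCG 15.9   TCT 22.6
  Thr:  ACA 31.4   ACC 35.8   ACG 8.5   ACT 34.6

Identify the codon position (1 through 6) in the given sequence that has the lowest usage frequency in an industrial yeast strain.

1

Codon 1 AAC (Asn): 2.3 per 1000.
Codon 2 ACT (Thr): 34.6 per 1000.
Codon 3 CAC (His): 23.5 per 1000.
Codon 4 AAA (Lys): 37.8 per 1000.
Codon 5 TCA (Ser): 8.2 per 1000.
Codon 6 GGG (Gly): 12.9 per 1000.
Lowest frequency is 2.3 at codon 1.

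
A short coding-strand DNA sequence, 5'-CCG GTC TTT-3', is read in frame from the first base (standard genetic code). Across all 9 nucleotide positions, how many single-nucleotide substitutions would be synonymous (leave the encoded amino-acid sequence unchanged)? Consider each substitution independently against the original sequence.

7

Codon 1 (CCG, Pro): 3 synonymous substitutions.
Codon 2 (GTC, Val): 3 synonymous substitutions.
Codon 3 (TTT, Phe): 1 synonymous substitution.
Total: 3 + 3 + 1 = 7.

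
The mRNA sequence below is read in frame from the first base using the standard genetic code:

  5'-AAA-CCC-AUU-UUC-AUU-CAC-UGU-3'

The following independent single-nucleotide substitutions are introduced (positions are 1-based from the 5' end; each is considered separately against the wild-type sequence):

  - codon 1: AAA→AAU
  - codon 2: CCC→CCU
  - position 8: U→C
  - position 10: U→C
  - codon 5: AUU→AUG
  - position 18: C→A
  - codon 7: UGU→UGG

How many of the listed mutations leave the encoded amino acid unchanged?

1

Codon 1: AAA (Lys) → AAU (Asn) — missense.
Codon 2: CCC (Pro) → CCU (Pro) — synonymous.
Codon 3: AUU (Ile) → ACU (Thr) — missense.
Codon 4: UUC (Phe) → CUC (Leu) — missense.
Codon 5: AUU (Ile) → AUG (Met) — missense.
Codon 6: CAC (His) → CAA (Gln) — missense.
Codon 7: UGU (Cys) → UGG (Trp) — missense.
Synonymous: 1 of 7.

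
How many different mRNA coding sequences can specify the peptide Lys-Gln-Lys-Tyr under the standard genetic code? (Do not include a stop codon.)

16

Lys: 2 codons.
Gln: 2 codons.
Lys: 2 codons.
Tyr: 2 codons.
2 × 2 × 2 × 2 = 16.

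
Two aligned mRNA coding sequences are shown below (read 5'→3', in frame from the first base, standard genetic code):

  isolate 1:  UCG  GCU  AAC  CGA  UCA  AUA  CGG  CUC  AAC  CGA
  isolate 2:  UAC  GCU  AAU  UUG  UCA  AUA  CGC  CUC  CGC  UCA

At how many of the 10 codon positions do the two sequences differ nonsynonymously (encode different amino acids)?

Codon 1: UCG Ser / UAC Tyr — nonsynonymous.
Codon 2: GCU Ala / GCU Ala — identical.
Codon 3: AAC Asn / AAU Asn — synonymous.
Codon 4: CGA Arg / UUG Leu — nonsynonymous.
Codon 5: UCA Ser / UCA Ser — identical.
Codon 6: AUA Ile / AUA Ile — identical.
Codon 7: CGG Arg / CGC Arg — synonymous.
Codon 8: CUC Leu / CUC Leu — identical.
Codon 9: AAC Asn / CGC Arg — nonsynonymous.
Codon 10: CGA Arg / UCA Ser — nonsynonymous.
Nonsynonymous differences: 4.

4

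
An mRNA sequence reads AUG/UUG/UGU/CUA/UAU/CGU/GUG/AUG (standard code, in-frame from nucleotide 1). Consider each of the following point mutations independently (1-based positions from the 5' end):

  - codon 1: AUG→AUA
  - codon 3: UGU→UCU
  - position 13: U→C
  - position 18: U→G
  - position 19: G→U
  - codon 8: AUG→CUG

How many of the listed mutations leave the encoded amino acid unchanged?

1

Codon 1: AUG (Met) → AUA (Ile) — missense.
Codon 3: UGU (Cys) → UCU (Ser) — missense.
Codon 5: UAU (Tyr) → CAU (His) — missense.
Codon 6: CGU (Arg) → CGG (Arg) — synonymous.
Codon 7: GUG (Val) → UUG (Leu) — missense.
Codon 8: AUG (Met) → CUG (Leu) — missense.
Synonymous: 1 of 6.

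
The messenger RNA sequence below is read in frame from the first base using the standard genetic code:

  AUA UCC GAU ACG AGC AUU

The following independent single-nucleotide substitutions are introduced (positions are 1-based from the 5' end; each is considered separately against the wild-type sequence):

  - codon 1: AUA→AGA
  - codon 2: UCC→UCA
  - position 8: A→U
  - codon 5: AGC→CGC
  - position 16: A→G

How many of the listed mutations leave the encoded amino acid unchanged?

1

Codon 1: AUA (Ile) → AGA (Arg) — missense.
Codon 2: UCC (Ser) → UCA (Ser) — synonymous.
Codon 3: GAU (Asp) → GUU (Val) — missense.
Codon 5: AGC (Ser) → CGC (Arg) — missense.
Codon 6: AUU (Ile) → GUU (Val) — missense.
Synonymous: 1 of 5.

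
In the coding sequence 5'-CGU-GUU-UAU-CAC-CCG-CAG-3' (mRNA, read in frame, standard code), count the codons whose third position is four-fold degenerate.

Codon 1 CGU (Arg): third position 4-fold.
Codon 2 GUU (Val): third position 4-fold.
Codon 3 UAU (Tyr): third position 2-fold.
Codon 4 CAC (His): third position 2-fold.
Codon 5 CCG (Pro): third position 4-fold.
Codon 6 CAG (Gln): third position 2-fold.
Four-fold degenerate third positions: 3.

3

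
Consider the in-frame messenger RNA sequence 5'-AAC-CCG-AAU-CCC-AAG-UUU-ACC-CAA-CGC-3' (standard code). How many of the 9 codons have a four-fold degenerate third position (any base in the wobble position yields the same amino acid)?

Codon 1 AAC (Asn): third position 2-fold.
Codon 2 CCG (Pro): third position 4-fold.
Codon 3 AAU (Asn): third position 2-fold.
Codon 4 CCC (Pro): third position 4-fold.
Codon 5 AAG (Lys): third position 2-fold.
Codon 6 UUU (Phe): third position 2-fold.
Codon 7 ACC (Thr): third position 4-fold.
Codon 8 CAA (Gln): third position 2-fold.
Codon 9 CGC (Arg): third position 4-fold.
Four-fold degenerate third positions: 4.

4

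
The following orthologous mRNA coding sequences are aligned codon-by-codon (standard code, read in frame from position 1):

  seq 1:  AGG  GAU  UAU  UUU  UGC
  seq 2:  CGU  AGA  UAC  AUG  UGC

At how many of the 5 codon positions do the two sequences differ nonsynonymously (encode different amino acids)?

2

Codon 1: AGG Arg / CGU Arg — synonymous.
Codon 2: GAU Asp / AGA Arg — nonsynonymous.
Codon 3: UAU Tyr / UAC Tyr — synonymous.
Codon 4: UUU Phe / AUG Met — nonsynonymous.
Codon 5: UGC Cys / UGC Cys — identical.
Nonsynonymous differences: 2.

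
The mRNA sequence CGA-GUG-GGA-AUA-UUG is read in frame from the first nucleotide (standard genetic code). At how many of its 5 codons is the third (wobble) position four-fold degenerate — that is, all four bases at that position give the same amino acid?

3

Codon 1 CGA (Arg): third position 4-fold.
Codon 2 GUG (Val): third position 4-fold.
Codon 3 GGA (Gly): third position 4-fold.
Codon 4 AUA (Ile): third position 3-fold.
Codon 5 UUG (Leu): third position 2-fold.
Four-fold degenerate third positions: 3.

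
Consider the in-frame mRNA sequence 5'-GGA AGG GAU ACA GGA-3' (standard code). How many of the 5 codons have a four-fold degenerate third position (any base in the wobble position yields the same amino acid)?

3

Codon 1 GGA (Gly): third position 4-fold.
Codon 2 AGG (Arg): third position 2-fold.
Codon 3 GAU (Asp): third position 2-fold.
Codon 4 ACA (Thr): third position 4-fold.
Codon 5 GGA (Gly): third position 4-fold.
Four-fold degenerate third positions: 3.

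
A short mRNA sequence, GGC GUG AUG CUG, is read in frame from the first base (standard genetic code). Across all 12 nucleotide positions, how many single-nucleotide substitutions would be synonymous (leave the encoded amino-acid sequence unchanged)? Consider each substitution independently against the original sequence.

Codon 1 (GGC, Gly): 3 synonymous substitutions.
Codon 2 (GUG, Val): 3 synonymous substitutions.
Codon 3 (AUG, Met): 0 synonymous substitutions.
Codon 4 (CUG, Leu): 4 synonymous substitutions.
Total: 3 + 3 + 0 + 4 = 10.

10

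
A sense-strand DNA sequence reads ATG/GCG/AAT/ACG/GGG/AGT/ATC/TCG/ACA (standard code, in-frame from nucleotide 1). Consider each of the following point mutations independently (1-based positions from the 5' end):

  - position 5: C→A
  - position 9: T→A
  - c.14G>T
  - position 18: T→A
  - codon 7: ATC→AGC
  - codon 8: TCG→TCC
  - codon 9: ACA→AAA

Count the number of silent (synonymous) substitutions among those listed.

1

Codon 2: GCG (Ala) → GAG (Glu) — missense.
Codon 3: AAT (Asn) → AAA (Lys) — missense.
Codon 5: GGG (Gly) → GTG (Val) — missense.
Codon 6: AGT (Ser) → AGA (Arg) — missense.
Codon 7: ATC (Ile) → AGC (Ser) — missense.
Codon 8: TCG (Ser) → TCC (Ser) — synonymous.
Codon 9: ACA (Thr) → AAA (Lys) — missense.
Synonymous: 1 of 7.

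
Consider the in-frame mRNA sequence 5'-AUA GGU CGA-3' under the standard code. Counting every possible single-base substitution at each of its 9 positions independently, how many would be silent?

9

Codon 1 (AUA, Ile): 2 synonymous substitutions.
Codon 2 (GGU, Gly): 3 synonymous substitutions.
Codon 3 (CGA, Arg): 4 synonymous substitutions.
Total: 2 + 3 + 4 = 9.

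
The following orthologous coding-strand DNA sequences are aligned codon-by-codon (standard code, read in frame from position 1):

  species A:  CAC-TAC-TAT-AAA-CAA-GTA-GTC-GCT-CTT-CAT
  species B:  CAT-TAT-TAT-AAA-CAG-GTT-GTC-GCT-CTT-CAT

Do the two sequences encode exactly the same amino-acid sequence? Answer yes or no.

yes

Codon 1: CAC His / CAT His — synonymous.
Codon 2: TAC Tyr / TAT Tyr — synonymous.
Codon 3: TAT Tyr / TAT Tyr — identical.
Codon 4: AAA Lys / AAA Lys — identical.
Codon 5: CAA Gln / CAG Gln — synonymous.
Codon 6: GTA Val / GTT Val — synonymous.
Codon 7: GTC Val / GTC Val — identical.
Codon 8: GCT Ala / GCT Ala — identical.
Codon 9: CTT Leu / CTT Leu — identical.
Codon 10: CAT His / CAT His — identical.
Nonsynonymous differences: 0 → same protein.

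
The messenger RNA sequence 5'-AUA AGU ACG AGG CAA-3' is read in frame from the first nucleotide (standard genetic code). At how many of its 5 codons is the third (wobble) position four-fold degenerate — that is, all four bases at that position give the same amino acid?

Codon 1 AUA (Ile): third position 3-fold.
Codon 2 AGU (Ser): third position 2-fold.
Codon 3 ACG (Thr): third position 4-fold.
Codon 4 AGG (Arg): third position 2-fold.
Codon 5 CAA (Gln): third position 2-fold.
Four-fold degenerate third positions: 1.

1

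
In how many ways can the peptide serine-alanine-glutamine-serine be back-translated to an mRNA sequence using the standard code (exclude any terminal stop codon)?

Ser: 6 codons.
Ala: 4 codons.
Gln: 2 codons.
Ser: 6 codons.
6 × 4 × 2 × 6 = 288.

288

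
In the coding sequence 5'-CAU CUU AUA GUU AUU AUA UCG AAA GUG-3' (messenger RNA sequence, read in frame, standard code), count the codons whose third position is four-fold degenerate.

Codon 1 CAU (His): third position 2-fold.
Codon 2 CUU (Leu): third position 4-fold.
Codon 3 AUA (Ile): third position 3-fold.
Codon 4 GUU (Val): third position 4-fold.
Codon 5 AUU (Ile): third position 3-fold.
Codon 6 AUA (Ile): third position 3-fold.
Codon 7 UCG (Ser): third position 4-fold.
Codon 8 AAA (Lys): third position 2-fold.
Codon 9 GUG (Val): third position 4-fold.
Four-fold degenerate third positions: 4.

4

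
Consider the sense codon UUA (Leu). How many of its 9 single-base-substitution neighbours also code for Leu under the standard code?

2

Position 1: CUA → 1 synonymous.
Position 2: none → 0 synonymous.
Position 3: UUG → 1 synonymous.
Total: 1 + 0 + 1 = 2.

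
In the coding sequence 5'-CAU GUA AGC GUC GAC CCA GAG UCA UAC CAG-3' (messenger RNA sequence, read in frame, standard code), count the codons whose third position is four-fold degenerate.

Codon 1 CAU (His): third position 2-fold.
Codon 2 GUA (Val): third position 4-fold.
Codon 3 AGC (Ser): third position 2-fold.
Codon 4 GUC (Val): third position 4-fold.
Codon 5 GAC (Asp): third position 2-fold.
Codon 6 CCA (Pro): third position 4-fold.
Codon 7 GAG (Glu): third position 2-fold.
Codon 8 UCA (Ser): third position 4-fold.
Codon 9 UAC (Tyr): third position 2-fold.
Codon 10 CAG (Gln): third position 2-fold.
Four-fold degenerate third positions: 4.

4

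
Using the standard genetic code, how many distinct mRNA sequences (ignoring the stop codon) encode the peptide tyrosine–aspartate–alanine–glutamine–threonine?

128

Tyr: 2 codons.
Asp: 2 codons.
Ala: 4 codons.
Gln: 2 codons.
Thr: 4 codons.
2 × 2 × 4 × 2 × 4 = 128.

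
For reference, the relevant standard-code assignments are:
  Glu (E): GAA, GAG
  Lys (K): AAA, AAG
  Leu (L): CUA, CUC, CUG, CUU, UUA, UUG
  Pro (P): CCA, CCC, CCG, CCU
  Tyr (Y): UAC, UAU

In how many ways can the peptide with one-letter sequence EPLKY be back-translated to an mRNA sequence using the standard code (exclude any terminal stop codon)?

192

Glu: 2 codons.
Pro: 4 codons.
Leu: 6 codons.
Lys: 2 codons.
Tyr: 2 codons.
2 × 4 × 6 × 2 × 2 = 192.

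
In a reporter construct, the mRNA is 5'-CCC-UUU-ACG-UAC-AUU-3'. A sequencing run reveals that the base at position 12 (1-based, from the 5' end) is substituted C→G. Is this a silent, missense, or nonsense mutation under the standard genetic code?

nonsense

Position 12 falls in codon 4: UAC → Tyr.
After the substitution the codon is UAG → Stop.
The new codon is a stop codon, so this is a nonsense mutation.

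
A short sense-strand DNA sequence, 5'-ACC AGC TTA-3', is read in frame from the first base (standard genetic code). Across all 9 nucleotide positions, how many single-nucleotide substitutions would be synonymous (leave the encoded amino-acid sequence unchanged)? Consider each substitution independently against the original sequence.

6

Codon 1 (ACC, Thr): 3 synonymous substitutions.
Codon 2 (AGC, Ser): 1 synonymous substitution.
Codon 3 (TTA, Leu): 2 synonymous substitutions.
Total: 3 + 1 + 2 = 6.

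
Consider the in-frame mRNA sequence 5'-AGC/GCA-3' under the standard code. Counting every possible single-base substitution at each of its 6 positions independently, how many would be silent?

4

Codon 1 (AGC, Ser): 1 synonymous substitution.
Codon 2 (GCA, Ala): 3 synonymous substitutions.
Total: 1 + 3 = 4.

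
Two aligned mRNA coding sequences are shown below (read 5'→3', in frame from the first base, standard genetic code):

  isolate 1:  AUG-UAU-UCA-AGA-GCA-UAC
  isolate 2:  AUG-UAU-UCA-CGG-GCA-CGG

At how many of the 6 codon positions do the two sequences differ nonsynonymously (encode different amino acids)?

Codon 1: AUG Met / AUG Met — identical.
Codon 2: UAU Tyr / UAU Tyr — identical.
Codon 3: UCA Ser / UCA Ser — identical.
Codon 4: AGA Arg / CGG Arg — synonymous.
Codon 5: GCA Ala / GCA Ala — identical.
Codon 6: UAC Tyr / CGG Arg — nonsynonymous.
Nonsynonymous differences: 1.

1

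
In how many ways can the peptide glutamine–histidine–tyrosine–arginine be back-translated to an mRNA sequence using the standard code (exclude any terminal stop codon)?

Gln: 2 codons.
His: 2 codons.
Tyr: 2 codons.
Arg: 6 codons.
2 × 2 × 2 × 6 = 48.

48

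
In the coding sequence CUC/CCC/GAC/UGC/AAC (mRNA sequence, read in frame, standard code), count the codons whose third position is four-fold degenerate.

Codon 1 CUC (Leu): third position 4-fold.
Codon 2 CCC (Pro): third position 4-fold.
Codon 3 GAC (Asp): third position 2-fold.
Codon 4 UGC (Cys): third position 2-fold.
Codon 5 AAC (Asn): third position 2-fold.
Four-fold degenerate third positions: 2.

2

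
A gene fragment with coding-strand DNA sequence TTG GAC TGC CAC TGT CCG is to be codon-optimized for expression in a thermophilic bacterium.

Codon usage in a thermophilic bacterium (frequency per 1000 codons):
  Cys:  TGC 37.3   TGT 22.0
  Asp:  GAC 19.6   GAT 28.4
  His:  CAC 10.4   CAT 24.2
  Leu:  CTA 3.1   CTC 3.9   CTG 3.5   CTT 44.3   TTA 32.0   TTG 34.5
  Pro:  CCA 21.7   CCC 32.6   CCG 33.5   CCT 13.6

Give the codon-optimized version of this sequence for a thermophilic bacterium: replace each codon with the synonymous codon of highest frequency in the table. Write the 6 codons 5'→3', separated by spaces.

Codon 1 (Leu): best is CTT at 44.3.
Codon 2 (Asp): best is GAT at 28.4.
Codon 3 (Cys): best is TGC at 37.3.
Codon 4 (His): best is CAT at 24.2.
Codon 5 (Cys): best is TGC at 37.3.
Codon 6 (Pro): best is CCG at 33.5.

CTT GAT TGC CAT TGC CCG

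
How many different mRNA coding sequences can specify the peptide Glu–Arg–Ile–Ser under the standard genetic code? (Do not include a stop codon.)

Glu: 2 codons.
Arg: 6 codons.
Ile: 3 codons.
Ser: 6 codons.
2 × 6 × 3 × 6 = 216.

216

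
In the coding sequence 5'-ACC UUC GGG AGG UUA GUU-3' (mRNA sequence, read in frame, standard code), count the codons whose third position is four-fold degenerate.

3

Codon 1 ACC (Thr): third position 4-fold.
Codon 2 UUC (Phe): third position 2-fold.
Codon 3 GGG (Gly): third position 4-fold.
Codon 4 AGG (Arg): third position 2-fold.
Codon 5 UUA (Leu): third position 2-fold.
Codon 6 GUU (Val): third position 4-fold.
Four-fold degenerate third positions: 3.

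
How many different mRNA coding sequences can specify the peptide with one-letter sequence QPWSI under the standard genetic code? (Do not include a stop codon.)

144

Gln: 2 codons.
Pro: 4 codons.
Trp: 1 codon.
Ser: 6 codons.
Ile: 3 codons.
2 × 4 × 1 × 6 × 3 = 144.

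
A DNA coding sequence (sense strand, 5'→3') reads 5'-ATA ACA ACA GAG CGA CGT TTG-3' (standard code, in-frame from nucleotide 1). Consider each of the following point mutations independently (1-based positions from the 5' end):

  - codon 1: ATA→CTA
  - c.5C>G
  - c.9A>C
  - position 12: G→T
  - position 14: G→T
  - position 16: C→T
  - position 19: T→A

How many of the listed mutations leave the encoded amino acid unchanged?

1

Codon 1: ATA (Ile) → CTA (Leu) — missense.
Codon 2: ACA (Thr) → AGA (Arg) — missense.
Codon 3: ACA (Thr) → ACC (Thr) — synonymous.
Codon 4: GAG (Glu) → GAT (Asp) — missense.
Codon 5: CGA (Arg) → CTA (Leu) — missense.
Codon 6: CGT (Arg) → TGT (Cys) — missense.
Codon 7: TTG (Leu) → ATG (Met) — missense.
Synonymous: 1 of 7.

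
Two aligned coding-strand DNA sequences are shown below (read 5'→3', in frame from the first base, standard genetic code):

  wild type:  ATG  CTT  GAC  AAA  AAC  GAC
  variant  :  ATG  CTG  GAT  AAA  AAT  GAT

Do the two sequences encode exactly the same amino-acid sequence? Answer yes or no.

yes

Codon 1: ATG Met / ATG Met — identical.
Codon 2: CTT Leu / CTG Leu — synonymous.
Codon 3: GAC Asp / GAT Asp — synonymous.
Codon 4: AAA Lys / AAA Lys — identical.
Codon 5: AAC Asn / AAT Asn — synonymous.
Codon 6: GAC Asp / GAT Asp — synonymous.
Nonsynonymous differences: 0 → same protein.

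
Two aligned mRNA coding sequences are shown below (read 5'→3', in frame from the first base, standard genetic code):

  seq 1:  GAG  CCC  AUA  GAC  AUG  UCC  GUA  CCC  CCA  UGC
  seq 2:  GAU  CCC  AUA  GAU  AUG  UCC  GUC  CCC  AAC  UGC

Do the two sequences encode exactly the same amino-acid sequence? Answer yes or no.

Codon 1: GAG Glu / GAU Asp — nonsynonymous.
Codon 2: CCC Pro / CCC Pro — identical.
Codon 3: AUA Ile / AUA Ile — identical.
Codon 4: GAC Asp / GAU Asp — synonymous.
Codon 5: AUG Met / AUG Met — identical.
Codon 6: UCC Ser / UCC Ser — identical.
Codon 7: GUA Val / GUC Val — synonymous.
Codon 8: CCC Pro / CCC Pro — identical.
Codon 9: CCA Pro / AAC Asn — nonsynonymous.
Codon 10: UGC Cys / UGC Cys — identical.
Nonsynonymous differences: 2 → different protein.

no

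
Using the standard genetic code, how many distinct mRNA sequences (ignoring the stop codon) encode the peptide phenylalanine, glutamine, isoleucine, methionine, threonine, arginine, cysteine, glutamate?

Phe: 2 codons.
Gln: 2 codons.
Ile: 3 codons.
Met: 1 codon.
Thr: 4 codons.
Arg: 6 codons.
Cys: 2 codons.
Glu: 2 codons.
2 × 2 × 3 × 1 × 4 × 6 × 2 × 2 = 1152.

1152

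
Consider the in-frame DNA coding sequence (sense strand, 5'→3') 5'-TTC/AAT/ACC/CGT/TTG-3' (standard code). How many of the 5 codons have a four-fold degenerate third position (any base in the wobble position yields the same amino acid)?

2

Codon 1 TTC (Phe): third position 2-fold.
Codon 2 AAT (Asn): third position 2-fold.
Codon 3 ACC (Thr): third position 4-fold.
Codon 4 CGT (Arg): third position 4-fold.
Codon 5 TTG (Leu): third position 2-fold.
Four-fold degenerate third positions: 2.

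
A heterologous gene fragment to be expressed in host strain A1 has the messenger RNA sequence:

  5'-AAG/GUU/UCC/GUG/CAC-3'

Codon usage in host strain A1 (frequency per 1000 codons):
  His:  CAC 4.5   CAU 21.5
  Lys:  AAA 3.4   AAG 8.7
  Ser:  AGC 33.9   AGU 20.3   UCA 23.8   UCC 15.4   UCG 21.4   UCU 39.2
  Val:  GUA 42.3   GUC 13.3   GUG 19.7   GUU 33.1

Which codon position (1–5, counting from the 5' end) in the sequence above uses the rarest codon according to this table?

Codon 1 AAG (Lys): 8.7 per 1000.
Codon 2 GUU (Val): 33.1 per 1000.
Codon 3 UCC (Ser): 15.4 per 1000.
Codon 4 GUG (Val): 19.7 per 1000.
Codon 5 CAC (His): 4.5 per 1000.
Lowest frequency is 4.5 at codon 5.

5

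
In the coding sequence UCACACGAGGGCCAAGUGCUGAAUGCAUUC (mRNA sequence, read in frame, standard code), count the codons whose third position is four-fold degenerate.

5

Codon 1 UCA (Ser): third position 4-fold.
Codon 2 CAC (His): third position 2-fold.
Codon 3 GAG (Glu): third position 2-fold.
Codon 4 GGC (Gly): third position 4-fold.
Codon 5 CAA (Gln): third position 2-fold.
Codon 6 GUG (Val): third position 4-fold.
Codon 7 CUG (Leu): third position 4-fold.
Codon 8 AAU (Asn): third position 2-fold.
Codon 9 GCA (Ala): third position 4-fold.
Codon 10 UUC (Phe): third position 2-fold.
Four-fold degenerate third positions: 5.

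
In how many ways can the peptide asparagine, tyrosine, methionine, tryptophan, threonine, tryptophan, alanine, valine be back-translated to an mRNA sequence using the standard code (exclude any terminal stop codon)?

Asn: 2 codons.
Tyr: 2 codons.
Met: 1 codon.
Trp: 1 codon.
Thr: 4 codons.
Trp: 1 codon.
Ala: 4 codons.
Val: 4 codons.
2 × 2 × 1 × 1 × 4 × 1 × 4 × 4 = 256.

256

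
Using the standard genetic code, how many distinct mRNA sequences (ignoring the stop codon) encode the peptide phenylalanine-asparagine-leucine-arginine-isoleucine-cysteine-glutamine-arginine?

Phe: 2 codons.
Asn: 2 codons.
Leu: 6 codons.
Arg: 6 codons.
Ile: 3 codons.
Cys: 2 codons.
Gln: 2 codons.
Arg: 6 codons.
2 × 2 × 6 × 6 × 3 × 2 × 2 × 6 = 10368.

10368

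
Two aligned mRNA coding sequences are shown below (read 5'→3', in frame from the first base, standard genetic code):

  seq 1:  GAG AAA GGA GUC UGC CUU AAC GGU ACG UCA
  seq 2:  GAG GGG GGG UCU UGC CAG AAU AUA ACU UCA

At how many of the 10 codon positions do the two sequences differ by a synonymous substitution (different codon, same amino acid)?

3

Codon 1: GAG Glu / GAG Glu — identical.
Codon 2: AAA Lys / GGG Gly — nonsynonymous.
Codon 3: GGA Gly / GGG Gly — synonymous.
Codon 4: GUC Val / UCU Ser — nonsynonymous.
Codon 5: UGC Cys / UGC Cys — identical.
Codon 6: CUU Leu / CAG Gln — nonsynonymous.
Codon 7: AAC Asn / AAU Asn — synonymous.
Codon 8: GGU Gly / AUA Ile — nonsynonymous.
Codon 9: ACG Thr / ACU Thr — synonymous.
Codon 10: UCA Ser / UCA Ser — identical.
Synonymous differences: 3.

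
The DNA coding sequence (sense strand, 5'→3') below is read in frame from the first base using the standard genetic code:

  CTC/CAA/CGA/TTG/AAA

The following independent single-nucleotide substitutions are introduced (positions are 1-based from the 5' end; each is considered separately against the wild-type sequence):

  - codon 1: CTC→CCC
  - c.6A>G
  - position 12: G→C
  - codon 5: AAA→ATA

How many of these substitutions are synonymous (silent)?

1

Codon 1: CTC (Leu) → CCC (Pro) — missense.
Codon 2: CAA (Gln) → CAG (Gln) — synonymous.
Codon 4: TTG (Leu) → TTC (Phe) — missense.
Codon 5: AAA (Lys) → ATA (Ile) — missense.
Synonymous: 1 of 4.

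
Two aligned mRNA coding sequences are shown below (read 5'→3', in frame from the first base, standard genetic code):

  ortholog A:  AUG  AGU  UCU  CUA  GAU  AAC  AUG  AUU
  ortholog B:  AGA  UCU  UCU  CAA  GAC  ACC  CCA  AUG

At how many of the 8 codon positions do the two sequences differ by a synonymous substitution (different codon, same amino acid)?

Codon 1: AUG Met / AGA Arg — nonsynonymous.
Codon 2: AGU Ser / UCU Ser — synonymous.
Codon 3: UCU Ser / UCU Ser — identical.
Codon 4: CUA Leu / CAA Gln — nonsynonymous.
Codon 5: GAU Asp / GAC Asp — synonymous.
Codon 6: AAC Asn / ACC Thr — nonsynonymous.
Codon 7: AUG Met / CCA Pro — nonsynonymous.
Codon 8: AUU Ile / AUG Met — nonsynonymous.
Synonymous differences: 2.

2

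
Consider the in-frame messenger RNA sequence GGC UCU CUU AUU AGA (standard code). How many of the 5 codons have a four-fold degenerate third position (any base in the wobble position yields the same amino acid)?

3

Codon 1 GGC (Gly): third position 4-fold.
Codon 2 UCU (Ser): third position 4-fold.
Codon 3 CUU (Leu): third position 4-fold.
Codon 4 AUU (Ile): third position 3-fold.
Codon 5 AGA (Arg): third position 2-fold.
Four-fold degenerate third positions: 3.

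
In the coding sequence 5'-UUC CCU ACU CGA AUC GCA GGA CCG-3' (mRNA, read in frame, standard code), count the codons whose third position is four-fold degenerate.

6

Codon 1 UUC (Phe): third position 2-fold.
Codon 2 CCU (Pro): third position 4-fold.
Codon 3 ACU (Thr): third position 4-fold.
Codon 4 CGA (Arg): third position 4-fold.
Codon 5 AUC (Ile): third position 3-fold.
Codon 6 GCA (Ala): third position 4-fold.
Codon 7 GGA (Gly): third position 4-fold.
Codon 8 CCG (Pro): third position 4-fold.
Four-fold degenerate third positions: 6.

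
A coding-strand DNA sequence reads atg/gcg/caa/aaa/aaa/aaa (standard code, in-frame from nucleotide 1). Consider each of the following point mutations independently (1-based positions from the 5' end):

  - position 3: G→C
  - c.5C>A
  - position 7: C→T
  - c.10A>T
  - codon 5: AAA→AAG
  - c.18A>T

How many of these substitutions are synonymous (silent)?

Codon 1: ATG (Met) → ATC (Ile) — missense.
Codon 2: GCG (Ala) → GAG (Glu) — missense.
Codon 3: CAA (Gln) → TAA (Stop) — nonsense.
Codon 4: AAA (Lys) → TAA (Stop) — nonsense.
Codon 5: AAA (Lys) → AAG (Lys) — synonymous.
Codon 6: AAA (Lys) → AAT (Asn) — missense.
Synonymous: 1 of 6.

1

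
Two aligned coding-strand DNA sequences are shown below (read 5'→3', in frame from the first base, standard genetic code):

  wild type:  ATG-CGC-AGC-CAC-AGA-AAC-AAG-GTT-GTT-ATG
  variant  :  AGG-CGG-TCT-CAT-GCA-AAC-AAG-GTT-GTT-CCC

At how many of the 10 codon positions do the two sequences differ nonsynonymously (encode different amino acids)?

3

Codon 1: ATG Met / AGG Arg — nonsynonymous.
Codon 2: CGC Arg / CGG Arg — synonymous.
Codon 3: AGC Ser / TCT Ser — synonymous.
Codon 4: CAC His / CAT His — synonymous.
Codon 5: AGA Arg / GCA Ala — nonsynonymous.
Codon 6: AAC Asn / AAC Asn — identical.
Codon 7: AAG Lys / AAG Lys — identical.
Codon 8: GTT Val / GTT Val — identical.
Codon 9: GTT Val / GTT Val — identical.
Codon 10: ATG Met / CCC Pro — nonsynonymous.
Nonsynonymous differences: 3.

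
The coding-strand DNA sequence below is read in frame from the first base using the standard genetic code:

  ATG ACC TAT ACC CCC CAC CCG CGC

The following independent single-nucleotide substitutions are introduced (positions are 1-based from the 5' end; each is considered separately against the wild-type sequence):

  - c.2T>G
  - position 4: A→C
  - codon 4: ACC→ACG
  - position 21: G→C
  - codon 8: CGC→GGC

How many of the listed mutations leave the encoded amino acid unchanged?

Codon 1: ATG (Met) → AGG (Arg) — missense.
Codon 2: ACC (Thr) → CCC (Pro) — missense.
Codon 4: ACC (Thr) → ACG (Thr) — synonymous.
Codon 7: CCG (Pro) → CCC (Pro) — synonymous.
Codon 8: CGC (Arg) → GGC (Gly) — missense.
Synonymous: 2 of 5.

2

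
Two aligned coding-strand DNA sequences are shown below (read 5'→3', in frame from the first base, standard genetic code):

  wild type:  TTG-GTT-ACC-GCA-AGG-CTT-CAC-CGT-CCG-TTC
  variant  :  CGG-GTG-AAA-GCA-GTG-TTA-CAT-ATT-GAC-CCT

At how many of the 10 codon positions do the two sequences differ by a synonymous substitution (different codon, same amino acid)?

3

Codon 1: TTG Leu / CGG Arg — nonsynonymous.
Codon 2: GTT Val / GTG Val — synonymous.
Codon 3: ACC Thr / AAA Lys — nonsynonymous.
Codon 4: GCA Ala / GCA Ala — identical.
Codon 5: AGG Arg / GTG Val — nonsynonymous.
Codon 6: CTT Leu / TTA Leu — synonymous.
Codon 7: CAC His / CAT His — synonymous.
Codon 8: CGT Arg / ATT Ile — nonsynonymous.
Codon 9: CCG Pro / GAC Asp — nonsynonymous.
Codon 10: TTC Phe / CCT Pro — nonsynonymous.
Synonymous differences: 3.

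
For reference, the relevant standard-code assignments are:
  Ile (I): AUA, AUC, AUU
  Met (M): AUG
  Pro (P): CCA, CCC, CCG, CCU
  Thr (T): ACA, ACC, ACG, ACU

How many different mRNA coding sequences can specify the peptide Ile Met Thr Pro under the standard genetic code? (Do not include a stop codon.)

Ile: 3 codons.
Met: 1 codon.
Thr: 4 codons.
Pro: 4 codons.
3 × 1 × 4 × 4 = 48.

48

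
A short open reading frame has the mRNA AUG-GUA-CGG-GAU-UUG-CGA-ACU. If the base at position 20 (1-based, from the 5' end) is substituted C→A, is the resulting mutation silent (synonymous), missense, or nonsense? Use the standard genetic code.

Position 20 falls in codon 7: ACU → Thr.
After the substitution the codon is AAU → Asn.
Thr ≠ Asn, so this is a missense mutation.

missense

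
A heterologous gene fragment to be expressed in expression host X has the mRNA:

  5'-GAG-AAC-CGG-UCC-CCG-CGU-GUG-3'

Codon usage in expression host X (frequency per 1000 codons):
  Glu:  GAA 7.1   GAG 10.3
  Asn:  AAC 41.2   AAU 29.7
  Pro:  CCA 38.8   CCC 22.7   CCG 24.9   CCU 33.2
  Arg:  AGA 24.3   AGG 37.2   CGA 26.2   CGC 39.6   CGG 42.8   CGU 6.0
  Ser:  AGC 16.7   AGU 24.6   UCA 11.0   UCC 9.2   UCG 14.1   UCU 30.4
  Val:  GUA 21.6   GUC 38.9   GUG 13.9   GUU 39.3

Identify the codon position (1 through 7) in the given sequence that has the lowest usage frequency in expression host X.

6

Codon 1 GAG (Glu): 10.3 per 1000.
Codon 2 AAC (Asn): 41.2 per 1000.
Codon 3 CGG (Arg): 42.8 per 1000.
Codon 4 UCC (Ser): 9.2 per 1000.
Codon 5 CCG (Pro): 24.9 per 1000.
Codon 6 CGU (Arg): 6.0 per 1000.
Codon 7 GUG (Val): 13.9 per 1000.
Lowest frequency is 6.0 at codon 6.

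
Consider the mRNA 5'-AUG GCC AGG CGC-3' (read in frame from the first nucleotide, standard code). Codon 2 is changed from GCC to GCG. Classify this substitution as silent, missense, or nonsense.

silent

Position 6 falls in codon 2: GCC → Ala.
After the substitution the codon is GCG → Ala.
Both encode Ala, so the change is synonymous.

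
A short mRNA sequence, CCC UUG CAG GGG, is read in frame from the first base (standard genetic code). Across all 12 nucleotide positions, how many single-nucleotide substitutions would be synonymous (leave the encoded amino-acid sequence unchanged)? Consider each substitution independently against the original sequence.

9

Codon 1 (CCC, Pro): 3 synonymous substitutions.
Codon 2 (UUG, Leu): 2 synonymous substitutions.
Codon 3 (CAG, Gln): 1 synonymous substitution.
Codon 4 (GGG, Gly): 3 synonymous substitutions.
Total: 3 + 2 + 1 + 3 = 9.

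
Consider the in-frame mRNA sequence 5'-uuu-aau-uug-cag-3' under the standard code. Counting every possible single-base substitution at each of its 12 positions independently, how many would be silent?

Codon 1 (UUU, Phe): 1 synonymous substitution.
Codon 2 (AAU, Asn): 1 synonymous substitution.
Codon 3 (UUG, Leu): 2 synonymous substitutions.
Codon 4 (CAG, Gln): 1 synonymous substitution.
Total: 1 + 1 + 2 + 1 = 5.

5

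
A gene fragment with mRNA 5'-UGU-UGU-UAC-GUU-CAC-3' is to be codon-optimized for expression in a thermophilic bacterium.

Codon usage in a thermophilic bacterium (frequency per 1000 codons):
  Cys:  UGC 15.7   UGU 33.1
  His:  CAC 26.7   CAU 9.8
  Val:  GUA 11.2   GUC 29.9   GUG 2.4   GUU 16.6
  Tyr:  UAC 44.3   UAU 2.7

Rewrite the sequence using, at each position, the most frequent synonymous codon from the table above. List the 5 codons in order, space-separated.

UGU UGU UAC GUC CAC

Codon 1 (Cys): best is UGU at 33.1.
Codon 2 (Cys): best is UGU at 33.1.
Codon 3 (Tyr): best is UAC at 44.3.
Codon 4 (Val): best is GUC at 29.9.
Codon 5 (His): best is CAC at 26.7.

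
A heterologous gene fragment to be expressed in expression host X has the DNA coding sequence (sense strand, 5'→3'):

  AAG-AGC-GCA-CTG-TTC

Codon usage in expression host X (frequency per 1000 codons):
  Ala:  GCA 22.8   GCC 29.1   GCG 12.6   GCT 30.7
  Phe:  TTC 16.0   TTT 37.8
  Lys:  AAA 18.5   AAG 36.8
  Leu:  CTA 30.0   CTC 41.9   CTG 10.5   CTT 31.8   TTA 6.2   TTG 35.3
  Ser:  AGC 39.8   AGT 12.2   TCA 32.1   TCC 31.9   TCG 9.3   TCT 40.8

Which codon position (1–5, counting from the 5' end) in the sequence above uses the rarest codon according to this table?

Codon 1 AAG (Lys): 36.8 per 1000.
Codon 2 AGC (Ser): 39.8 per 1000.
Codon 3 GCA (Ala): 22.8 per 1000.
Codon 4 CTG (Leu): 10.5 per 1000.
Codon 5 TTC (Phe): 16.0 per 1000.
Lowest frequency is 10.5 at codon 4.

4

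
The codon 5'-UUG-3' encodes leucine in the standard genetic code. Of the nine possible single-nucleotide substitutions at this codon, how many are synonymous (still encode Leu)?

Position 1: CUG → 1 synonymous.
Position 2: none → 0 synonymous.
Position 3: UUA → 1 synonymous.
Total: 1 + 0 + 1 = 2.

2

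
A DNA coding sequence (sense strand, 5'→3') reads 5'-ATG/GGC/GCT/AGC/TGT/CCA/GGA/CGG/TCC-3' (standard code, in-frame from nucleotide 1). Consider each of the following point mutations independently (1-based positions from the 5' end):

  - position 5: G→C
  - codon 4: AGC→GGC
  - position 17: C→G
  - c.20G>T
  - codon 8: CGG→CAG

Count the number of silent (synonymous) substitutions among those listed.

Codon 2: GGC (Gly) → GCC (Ala) — missense.
Codon 4: AGC (Ser) → GGC (Gly) — missense.
Codon 6: CCA (Pro) → CGA (Arg) — missense.
Codon 7: GGA (Gly) → GTA (Val) — missense.
Codon 8: CGG (Arg) → CAG (Gln) — missense.
Synonymous: 0 of 5.

0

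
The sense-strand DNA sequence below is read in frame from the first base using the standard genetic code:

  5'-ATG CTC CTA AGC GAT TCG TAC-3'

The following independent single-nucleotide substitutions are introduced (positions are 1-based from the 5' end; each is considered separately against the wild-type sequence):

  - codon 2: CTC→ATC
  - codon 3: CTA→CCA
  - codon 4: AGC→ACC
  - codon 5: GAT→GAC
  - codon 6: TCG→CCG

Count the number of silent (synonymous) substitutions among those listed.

1

Codon 2: CTC (Leu) → ATC (Ile) — missense.
Codon 3: CTA (Leu) → CCA (Pro) — missense.
Codon 4: AGC (Ser) → ACC (Thr) — missense.
Codon 5: GAT (Asp) → GAC (Asp) — synonymous.
Codon 6: TCG (Ser) → CCG (Pro) — missense.
Synonymous: 1 of 5.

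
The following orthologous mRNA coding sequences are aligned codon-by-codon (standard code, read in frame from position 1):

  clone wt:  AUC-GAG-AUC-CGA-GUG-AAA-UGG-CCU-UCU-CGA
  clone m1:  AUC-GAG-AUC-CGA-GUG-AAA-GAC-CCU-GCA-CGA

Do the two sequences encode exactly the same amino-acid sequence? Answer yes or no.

Codon 1: AUC Ile / AUC Ile — identical.
Codon 2: GAG Glu / GAG Glu — identical.
Codon 3: AUC Ile / AUC Ile — identical.
Codon 4: CGA Arg / CGA Arg — identical.
Codon 5: GUG Val / GUG Val — identical.
Codon 6: AAA Lys / AAA Lys — identical.
Codon 7: UGG Trp / GAC Asp — nonsynonymous.
Codon 8: CCU Pro / CCU Pro — identical.
Codon 9: UCU Ser / GCA Ala — nonsynonymous.
Codon 10: CGA Arg / CGA Arg — identical.
Nonsynonymous differences: 2 → different protein.

no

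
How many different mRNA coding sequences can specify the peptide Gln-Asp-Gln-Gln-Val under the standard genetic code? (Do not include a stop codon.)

Gln: 2 codons.
Asp: 2 codons.
Gln: 2 codons.
Gln: 2 codons.
Val: 4 codons.
2 × 2 × 2 × 2 × 4 = 64.

64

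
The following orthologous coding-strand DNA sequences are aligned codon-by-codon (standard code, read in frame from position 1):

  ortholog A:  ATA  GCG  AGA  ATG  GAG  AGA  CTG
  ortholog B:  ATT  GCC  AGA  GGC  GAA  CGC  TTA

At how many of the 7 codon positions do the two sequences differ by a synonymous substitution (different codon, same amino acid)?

5

Codon 1: ATA Ile / ATT Ile — synonymous.
Codon 2: GCG Ala / GCC Ala — synonymous.
Codon 3: AGA Arg / AGA Arg — identical.
Codon 4: ATG Met / GGC Gly — nonsynonymous.
Codon 5: GAG Glu / GAA Glu — synonymous.
Codon 6: AGA Arg / CGC Arg — synonymous.
Codon 7: CTG Leu / TTA Leu — synonymous.
Synonymous differences: 5.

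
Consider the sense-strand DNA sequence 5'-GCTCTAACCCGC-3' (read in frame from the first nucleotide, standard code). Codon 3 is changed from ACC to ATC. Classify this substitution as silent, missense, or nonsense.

Position 8 falls in codon 3: ACC → Thr.
After the substitution the codon is ATC → Ile.
Thr ≠ Ile, so this is a missense mutation.

missense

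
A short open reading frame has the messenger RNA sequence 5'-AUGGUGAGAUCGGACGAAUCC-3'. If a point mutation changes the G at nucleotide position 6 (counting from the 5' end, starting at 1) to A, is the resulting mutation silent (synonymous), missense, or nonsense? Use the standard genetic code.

silent

Position 6 falls in codon 2: GUG → Val.
After the substitution the codon is GUA → Val.
Both encode Val, so the change is synonymous.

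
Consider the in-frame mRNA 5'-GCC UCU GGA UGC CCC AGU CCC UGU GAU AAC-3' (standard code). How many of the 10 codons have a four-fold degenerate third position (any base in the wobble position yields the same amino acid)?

5

Codon 1 GCC (Ala): third position 4-fold.
Codon 2 UCU (Ser): third position 4-fold.
Codon 3 GGA (Gly): third position 4-fold.
Codon 4 UGC (Cys): third position 2-fold.
Codon 5 CCC (Pro): third position 4-fold.
Codon 6 AGU (Ser): third position 2-fold.
Codon 7 CCC (Pro): third position 4-fold.
Codon 8 UGU (Cys): third position 2-fold.
Codon 9 GAU (Asp): third position 2-fold.
Codon 10 AAC (Asn): third position 2-fold.
Four-fold degenerate third positions: 5.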